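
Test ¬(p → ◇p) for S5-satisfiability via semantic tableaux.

1. ¬(p → ◇p), 0
2. p, 0   [¬→-rule on 1]
3. ¬◇p, 0   [¬→-rule on 1]
4. ¬p, 0   [¬◇-rule on 3 via 0R0]
Accessibility: 0R0
Branch closes: p and ¬p both at 0.
(One branch shown.) All branches close.

Unsatisfiable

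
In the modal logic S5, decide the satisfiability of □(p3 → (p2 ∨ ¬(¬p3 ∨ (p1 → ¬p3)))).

1. □(p3 → (p2 ∨ ¬(¬p3 ∨ (p1 → ¬p3)))), u
2. p3 → (p2 ∨ ¬(¬p3 ∨ (p1 → ¬p3))), u
3. p2 ∨ ¬(¬p3 ∨ (p1 → ¬p3)), u
4. ¬(¬p3 ∨ (p1 → ¬p3)), u
5. p3, u
6. ¬(p1 → ¬p3), u
7. p1, u
Accessibility: uRu

Satisfiable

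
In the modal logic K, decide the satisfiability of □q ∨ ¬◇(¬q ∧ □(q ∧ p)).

Yes, satisfiable

1. □q ∨ ¬◇(¬q ∧ □(q ∧ p)), w0
2. ¬◇(¬q ∧ □(q ∧ p)), w0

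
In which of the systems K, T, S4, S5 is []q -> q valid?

K-tableau for the negation ~([]q -> q):
1. ~([]q -> q), u
2. []q, u
3. ~q, u
Complete open branch: countermodel on a K-frame, so not valid in K.
T-tableau for the negation ~([]q -> q):
1. ~([]q -> q), u
2. []q, u
3. ~q, u
4. q, u
Accessibility: uRu
Branch closes: q and ~q both at u.
Every branch closes (one shown): valid in T, hence also in S4, S5 (every theorem of T is a theorem of S4 and S5).

T, S4, S5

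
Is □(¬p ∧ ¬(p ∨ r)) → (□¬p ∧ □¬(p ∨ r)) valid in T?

Tableau for the negation ¬(□(¬p ∧ ¬(p ∨ r)) → (□¬p ∧ □¬(p ∨ r))):
1. ¬(□(¬p ∧ ¬(p ∨ r)) → (□¬p ∧ □¬(p ∨ r))), w0
2. □(¬p ∧ ¬(p ∨ r)), w0
3. ¬(□¬p ∧ □¬(p ∨ r)), w0
4. ¬p ∧ ¬(p ∨ r), w0
5. ¬p, w0
6. ¬(p ∨ r), w0
7. ¬r, w0
8. ¬□¬(p ∨ r), w0
9. p ∨ r, w1
10. ¬p ∧ ¬(p ∨ r), w1
11. ¬p, w1
12. ¬(p ∨ r), w1
13. ¬r, w1
14. r, w1
Accessibility: w0Rw0, w0Rw1, w1Rw1
Branch closes: r and ¬r both at w1.
Every branch of the negation's tableau closes; the branch above is one of them.

Yes, valid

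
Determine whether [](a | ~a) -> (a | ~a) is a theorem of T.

Valid

Tableau for the negation ~([](a | ~a) -> (a | ~a)):
1. ~([](a | ~a) -> (a | ~a)), 0
2. [](a | ~a), 0   [~->-rule on 1]
3. ~(a | ~a), 0   [~->-rule on 1]
4. ~a, 0   [~|-rule on 3]
5. a, 0   [~|-rule on 3]
Accessibility: 0R0
Branch closes: a and ~a both at 0.
Every branch of the negation's tableau closes; the branch above is one of them.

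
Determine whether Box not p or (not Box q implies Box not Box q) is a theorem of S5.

Tableau for the negation not (Box not p or (not Box q implies Box not Box q)):
1. not (Box not p or (not Box q implies Box not Box q)), 0
2. not Box not p, 0   [neg-or-rule on 1]
3. not (not Box q implies Box not Box q), 0   [neg-or-rule on 1]
4. not Box q, 0   [neg-implies-rule on 3]
5. not Box not Box q, 0   [neg-implies-rule on 3]
6. p, 1   [neg-Box-rule on 2: fresh world 1, 0R1]
7. not q, 2   [neg-Box-rule on 4: fresh world 2, 0R2]
8. Box q, 3   [neg-Box-rule on 5: fresh world 3, 0R3]
9. q, 0   [Box-rule on 8 via 3R0]
10. q, 1   [Box-rule on 8 via 3R1]
11. q, 2   [Box-rule on 8 via 3R2]
Accessibility: 0R0, 0R1, 0R2, 0R3, 1R0, 1R1, 1R2, 1R3, 2R0, 2R1, 2R2, 2R3, 3R0, 3R1, 3R2, 3R3
Branch closes: q and not q both at 2.
Every branch of the negation's tableau closes; the branch above is one of them.

Valid in S5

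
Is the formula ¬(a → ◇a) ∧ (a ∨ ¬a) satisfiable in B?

No, unsatisfiable

1. ¬(a → ◇a) ∧ (a ∨ ¬a), u
2. ¬(a → ◇a), u   [∧-rule on 1]
3. a ∨ ¬a, u   [∧-rule on 1]
4. a, u   [¬→-rule on 2]
5. ¬◇a, u   [¬→-rule on 2]
6. ¬a, u   [¬◇-rule on 5 via uRu]
Accessibility: uRu
Branch closes: a and ¬a both at u.
(One branch shown.) All branches close.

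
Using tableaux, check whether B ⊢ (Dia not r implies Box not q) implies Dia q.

Tableau for the negation not ((Dia not r implies Box not q) implies Dia q):
1. not ((Dia not r implies Box not q) implies Dia q), 0
2. Dia not r implies Box not q, 0
3. not Dia q, 0
4. not q, 0
5. Box not q, 0
Accessibility: 0R0
The negation has an open branch (countermodel exists).

Not valid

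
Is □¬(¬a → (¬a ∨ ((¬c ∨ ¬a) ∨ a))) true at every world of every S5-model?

Tableau for the negation ¬□¬(¬a → (¬a ∨ ((¬c ∨ ¬a) ∨ a))):
1. ¬□¬(¬a → (¬a ∨ ((¬c ∨ ¬a) ∨ a))), w0
2. ¬a → (¬a ∨ ((¬c ∨ ¬a) ∨ a)), w1   [¬□-rule on 1: fresh world w1, w0Rw1]
3. ¬a ∨ ((¬c ∨ ¬a) ∨ a), w1   [→-rule on 2 (branches; this branch)]
4. (¬c ∨ ¬a) ∨ a, w1   [∨-rule on 3 (branches; this branch)]
5. a, w1   [∨-rule on 4 (branches; this branch)]
Accessibility: w0Rw0, w0Rw1, w1Rw0, w1Rw1
The negation has an open branch (countermodel exists).

Invalid (countermodel exists)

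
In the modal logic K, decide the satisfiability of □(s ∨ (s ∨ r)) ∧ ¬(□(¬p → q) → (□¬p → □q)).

1. □(s ∨ (s ∨ r)) ∧ ¬(□(¬p → q) → (□¬p → □q)), w0
2. □(s ∨ (s ∨ r)), w0
3. ¬(□(¬p → q) → (□¬p → □q)), w0
4. □(¬p → q), w0
5. ¬(□¬p → □q), w0
6. □¬p, w0
7. ¬□q, w0
8. ¬q, w1
9. s ∨ (s ∨ r), w1
10. ¬p → q, w1
11. ¬p, w1
12. s ∨ r, w1
13. q, w1
Accessibility: w0Rw1
Branch closes: q and ¬q both at w1.
Every branch closes; the branch above is one of them.

Unsatisfiable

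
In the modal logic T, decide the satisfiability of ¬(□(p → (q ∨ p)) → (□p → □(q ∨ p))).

No, unsatisfiable

1. ¬(□(p → (q ∨ p)) → (□p → □(q ∨ p))), w0
2. □(p → (q ∨ p)), w0
3. ¬(□p → □(q ∨ p)), w0
4. □p, w0
5. ¬□(q ∨ p), w0
6. p → (q ∨ p), w0
7. p, w0
8. q ∨ p, w0
9. ¬(q ∨ p), w1
10. ¬q, w1
11. ¬p, w1
12. p → (q ∨ p), w1
13. p, w1
Accessibility: w0Rw0, w0Rw1, w1Rw1
Branch closes: p and ¬p both at w1.
(One branch shown.) All branches close.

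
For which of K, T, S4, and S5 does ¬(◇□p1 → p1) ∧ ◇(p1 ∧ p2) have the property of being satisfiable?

K, T, S4

S4-tableau for the formula:
1. ¬(◇□p1 → p1) ∧ ◇(p1 ∧ p2), u
2. ¬(◇□p1 → p1), u   [∧-rule on 1]
3. ◇(p1 ∧ p2), u   [∧-rule on 1]
4. ◇□p1, u   [¬→-rule on 2]
5. ¬p1, u   [¬→-rule on 2]
6. p1 ∧ p2, v   [◇-rule on 3: fresh world v, uRv]
7. p1, v   [∧-rule on 6]
8. p2, v   [∧-rule on 6]
9. □p1, w   [◇-rule on 4: fresh world w, uRw]
10. p1, w   [□-rule on 9 via wRw]
Accessibility: uRu, uRv, uRw, vRv, wRw
Complete open branch: satisfiable in S4, hence also in K, T (this S4-model is also a K-model and a T-model).
S5-tableau for the formula:
1. ¬(◇□p1 → p1) ∧ ◇(p1 ∧ p2), u
2. ¬(◇□p1 → p1), u   [∧-rule on 1]
3. ◇(p1 ∧ p2), u   [∧-rule on 1]
4. ◇□p1, u   [¬→-rule on 2]
5. ¬p1, u   [¬→-rule on 2]
6. p1 ∧ p2, v   [◇-rule on 3: fresh world v, uRv]
7. p1, v   [∧-rule on 6]
8. p2, v   [∧-rule on 6]
9. □p1, w   [◇-rule on 4: fresh world w, uRw]
10. p1, u   [□-rule on 9 via wRu]
Accessibility: uRu, uRv, uRw, vRu, vRv, vRw, wRu, wRv, wRw
Branch closes: p1 and ¬p1 both at u.
Every branch closes (one shown): unsatisfiable in S5.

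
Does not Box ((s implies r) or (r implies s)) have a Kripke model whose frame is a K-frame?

No, unsatisfiable

1. not Box ((s implies r) or (r implies s)), w0
2. not ((s implies r) or (r implies s)), w1
3. not (s implies r), w1
4. not (r implies s), w1
5. s, w1
6. not r, w1
7. r, w1
8. not s, w1
Accessibility: w0Rw1
Branch closes: r and not r both at w1.
Every branch closes; the branch above is one of them.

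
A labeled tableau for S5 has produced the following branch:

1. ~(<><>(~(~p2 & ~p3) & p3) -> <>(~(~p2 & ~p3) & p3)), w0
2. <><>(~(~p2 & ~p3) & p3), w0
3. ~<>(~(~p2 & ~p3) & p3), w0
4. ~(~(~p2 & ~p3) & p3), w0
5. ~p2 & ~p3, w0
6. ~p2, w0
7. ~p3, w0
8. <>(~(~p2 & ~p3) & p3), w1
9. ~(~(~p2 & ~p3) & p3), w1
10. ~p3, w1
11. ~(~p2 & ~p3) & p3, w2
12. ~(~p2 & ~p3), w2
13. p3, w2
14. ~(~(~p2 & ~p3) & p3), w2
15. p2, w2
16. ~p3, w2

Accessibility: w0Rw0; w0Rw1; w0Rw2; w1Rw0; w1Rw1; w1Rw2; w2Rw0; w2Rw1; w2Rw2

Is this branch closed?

Both p3 and ~p3 appear at w2.

Closed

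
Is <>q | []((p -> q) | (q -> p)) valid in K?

Tableau for the negation ~(<>q | []((p -> q) | (q -> p))):
1. ~(<>q | []((p -> q) | (q -> p))), w0
2. ~<>q, w0
3. ~[]((p -> q) | (q -> p)), w0
4. ~((p -> q) | (q -> p)), w1
5. ~(p -> q), w1
6. ~(q -> p), w1
7. p, w1
8. ~q, w1
9. q, w1
10. ~p, w1
Accessibility: w0Rw1
Branch closes: q and ~q both at w1.
All branches of the negation close; one closing branch shown above.

Valid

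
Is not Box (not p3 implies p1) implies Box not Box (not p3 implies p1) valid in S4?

Tableau for the negation not (not Box (not p3 implies p1) implies Box not Box (not p3 implies p1)):
1. not (not Box (not p3 implies p1) implies Box not Box (not p3 implies p1)), u
2. not Box (not p3 implies p1), u
3. not Box not Box (not p3 implies p1), u
4. not (not p3 implies p1), v
5. not p3, v
6. not p1, v
7. Box (not p3 implies p1), w
8. not p3 implies p1, w
9. p1, w
Accessibility: uRu, uRv, uRw, vRv, wRw
The negation has an open branch (countermodel exists).

Not valid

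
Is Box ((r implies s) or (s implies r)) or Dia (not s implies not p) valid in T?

Tableau for the negation not (Box ((r implies s) or (s implies r)) or Dia (not s implies not p)):
1. not (Box ((r implies s) or (s implies r)) or Dia (not s implies not p)), u
2. not Box ((r implies s) or (s implies r)), u
3. not Dia (not s implies not p), u
4. not (not s implies not p), u
5. not s, u
6. p, u
7. not ((r implies s) or (s implies r)), v
8. not (r implies s), v
9. not (s implies r), v
10. r, v
11. not s, v
12. s, v
13. not r, v
Accessibility: uRu, uRv, vRv
Branch closes: s and not s both at v.
Every branch of the negation's tableau closes; the branch above is one of them.

Valid in T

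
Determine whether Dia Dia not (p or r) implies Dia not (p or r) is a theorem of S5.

Valid

Tableau for the negation not (Dia Dia not (p or r) implies Dia not (p or r)):
1. not (Dia Dia not (p or r) implies Dia not (p or r)), w0
2. Dia Dia not (p or r), w0
3. not Dia not (p or r), w0
4. p or r, w0
5. r, w0
6. Dia not (p or r), w1
7. p or r, w1
8. r, w1
9. not (p or r), w2
10. not p, w2
11. not r, w2
12. p or r, w2
13. r, w2
Accessibility: w0Rw0, w0Rw1, w0Rw2, w1Rw0, w1Rw1, w1Rw2, w2Rw0, w2Rw1, w2Rw2
Branch closes: r and not r both at w2.
All branches of the negation close; one closing branch shown above.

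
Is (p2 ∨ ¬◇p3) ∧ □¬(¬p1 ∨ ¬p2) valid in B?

Tableau for the negation ¬((p2 ∨ ¬◇p3) ∧ □¬(¬p1 ∨ ¬p2)):
1. ¬((p2 ∨ ¬◇p3) ∧ □¬(¬p1 ∨ ¬p2)), 0
2. ¬□¬(¬p1 ∨ ¬p2), 0
3. ¬p1 ∨ ¬p2, 1
4. ¬p2, 1
Accessibility: 0R0, 0R1, 1R0, 1R1
The negation has an open branch (countermodel exists).

No, not valid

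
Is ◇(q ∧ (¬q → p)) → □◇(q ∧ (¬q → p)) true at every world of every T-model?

No, not valid

Tableau for the negation ¬(◇(q ∧ (¬q → p)) → □◇(q ∧ (¬q → p))):
1. ¬(◇(q ∧ (¬q → p)) → □◇(q ∧ (¬q → p))), w0
2. ◇(q ∧ (¬q → p)), w0   [¬→-rule on 1]
3. ¬□◇(q ∧ (¬q → p)), w0   [¬→-rule on 1]
4. q ∧ (¬q → p), w1   [◇-rule on 2: fresh world w1, w0Rw1]
5. q, w1   [∧-rule on 4]
6. ¬q → p, w1   [∧-rule on 4]
7. p, w1   [→-rule on 6 (branches; this branch)]
8. ¬◇(q ∧ (¬q → p)), w2   [¬□-rule on 3: fresh world w2, w0Rw2]
9. ¬(q ∧ (¬q → p)), w2   [¬◇-rule on 8 via w2Rw2]
10. ¬(¬q → p), w2   [¬∧-rule on 9 (branches; this branch)]
11. ¬q, w2   [¬→-rule on 10]
12. ¬p, w2   [¬→-rule on 10]
Accessibility: w0Rw0, w0Rw1, w0Rw2, w1Rw1, w2Rw2
The negation has an open branch (countermodel exists).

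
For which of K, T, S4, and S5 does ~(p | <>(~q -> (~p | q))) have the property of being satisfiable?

K-tableau for the formula:
1. ~(p | <>(~q -> (~p | q))), 0
2. ~p, 0
3. ~<>(~q -> (~p | q)), 0
Complete open branch: satisfiable in K.
T-tableau for the formula:
1. ~(p | <>(~q -> (~p | q))), 0
2. ~p, 0
3. ~<>(~q -> (~p | q)), 0
4. ~(~q -> (~p | q)), 0
5. ~q, 0
6. ~(~p | q), 0
7. p, 0
Accessibility: 0R0
Branch closes: p and ~p both at 0.
Every branch closes (one shown): unsatisfiable in T, hence also in S4, S5 (every S4/S5-frame is a T-frame).

K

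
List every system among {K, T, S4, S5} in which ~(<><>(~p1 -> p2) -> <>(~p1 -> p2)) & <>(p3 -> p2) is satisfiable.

K, T

T-tableau for the formula:
1. ~(<><>(~p1 -> p2) -> <>(~p1 -> p2)) & <>(p3 -> p2), u
2. ~(<><>(~p1 -> p2) -> <>(~p1 -> p2)), u   [&-rule on 1]
3. <>(p3 -> p2), u   [&-rule on 1]
4. <><>(~p1 -> p2), u   [~->-rule on 2]
5. ~<>(~p1 -> p2), u   [~->-rule on 2]
6. ~(~p1 -> p2), u   [~<>-rule on 5 via uRu]
7. ~p1, u   [~->-rule on 6]
8. ~p2, u   [~->-rule on 6]
9. p3 -> p2, v   [<>-rule on 3: fresh world v, uRv]
10. ~(~p1 -> p2), v   [~<>-rule on 5 via uRv]
11. ~p1, v   [~->-rule on 10]
12. ~p2, v   [~->-rule on 10]
13. ~p3, v   [->-rule on 9 (branches; this branch)]
14. <>(~p1 -> p2), w   [<>-rule on 4: fresh world w, uRw]
15. ~(~p1 -> p2), w   [~<>-rule on 5 via uRw]
16. ~p1, w   [~->-rule on 15]
17. ~p2, w   [~->-rule on 15]
18. ~p1 -> p2, x   [<>-rule on 14: fresh world x, wRx]
19. p2, x   [->-rule on 18 (branches; this branch)]
Accessibility: uRu, uRv, uRw, vRv, wRw, wRx, xRx
Complete open branch: satisfiable in T, hence also in K (this T-model is also a K-model).
S4-tableau for the formula:
1. ~(<><>(~p1 -> p2) -> <>(~p1 -> p2)) & <>(p3 -> p2), u
2. ~(<><>(~p1 -> p2) -> <>(~p1 -> p2)), u   [&-rule on 1]
3. <>(p3 -> p2), u   [&-rule on 1]
4. <><>(~p1 -> p2), u   [~->-rule on 2]
5. ~<>(~p1 -> p2), u   [~->-rule on 2]
6. ~(~p1 -> p2), u   [~<>-rule on 5 via uRu]
7. ~p1, u   [~->-rule on 6]
8. ~p2, u   [~->-rule on 6]
9. p3 -> p2, v   [<>-rule on 3: fresh world v, uRv]
10. ~(~p1 -> p2), v   [~<>-rule on 5 via uRv]
11. ~p1, v   [~->-rule on 10]
12. ~p2, v   [~->-rule on 10]
13. ~p3, v   [->-rule on 9 (branches; this branch)]
14. <>(~p1 -> p2), w   [<>-rule on 4: fresh world w, uRw]
15. ~(~p1 -> p2), w   [~<>-rule on 5 via uRw]
16. ~p1, w   [~->-rule on 15]
17. ~p2, w   [~->-rule on 15]
18. ~p1 -> p2, x   [<>-rule on 14: fresh world x, wRx]
19. ~(~p1 -> p2), x   [~<>-rule on 5 via uRx]
20. ~p1, x   [~->-rule on 19]
21. ~p2, x   [~->-rule on 19]
22. p2, x   [->-rule on 18 (branches; this branch)]
Accessibility: uRu, uRv, uRw, uRx, vRv, wRw, wRx, xRx
Branch closes: p2 and ~p2 both at x.
Every branch closes (one shown): unsatisfiable in S4, hence also in S5 (every S5-frame is an S4-frame).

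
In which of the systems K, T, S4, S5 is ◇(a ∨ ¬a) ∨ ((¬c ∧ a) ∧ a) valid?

T, S4, S5

K-tableau for the negation ¬(◇(a ∨ ¬a) ∨ ((¬c ∧ a) ∧ a)):
1. ¬(◇(a ∨ ¬a) ∨ ((¬c ∧ a) ∧ a)), 0
2. ¬◇(a ∨ ¬a), 0
3. ¬((¬c ∧ a) ∧ a), 0
4. ¬a, 0
Complete open branch: countermodel on a K-frame, so not valid in K.
T-tableau for the negation ¬(◇(a ∨ ¬a) ∨ ((¬c ∧ a) ∧ a)):
1. ¬(◇(a ∨ ¬a) ∨ ((¬c ∧ a) ∧ a)), 0
2. ¬◇(a ∨ ¬a), 0
3. ¬((¬c ∧ a) ∧ a), 0
4. ¬(a ∨ ¬a), 0
5. ¬a, 0
6. a, 0
Accessibility: 0R0
Branch closes: a and ¬a both at 0.
Every branch closes (one shown): valid in T, hence also in S4, S5 (every theorem of T is a theorem of S4 and S5).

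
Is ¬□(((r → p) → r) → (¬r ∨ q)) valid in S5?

Tableau for the negation □(((r → p) → r) → (¬r ∨ q)):
1. □(((r → p) → r) → (¬r ∨ q)), u
2. ((r → p) → r) → (¬r ∨ q), u
3. ¬r ∨ q, u
4. q, u
Accessibility: uRu
The negation has an open branch (countermodel exists).

Not valid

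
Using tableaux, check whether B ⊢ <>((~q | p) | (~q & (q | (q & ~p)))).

Not valid

Tableau for the negation ~<>((~q | p) | (~q & (q | (q & ~p)))):
1. ~<>((~q | p) | (~q & (q | (q & ~p)))), w0
2. ~((~q | p) | (~q & (q | (q & ~p)))), w0   [~<>-rule on 1 via w0Rw0]
3. ~(~q | p), w0   [~|-rule on 2]
4. ~(~q & (q | (q & ~p))), w0   [~|-rule on 2]
5. q, w0   [~|-rule on 3]
6. ~p, w0   [~|-rule on 3]
Accessibility: w0Rw0
The negation has an open branch (countermodel exists).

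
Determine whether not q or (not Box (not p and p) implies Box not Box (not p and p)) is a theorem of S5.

Tableau for the negation not (not q or (not Box (not p and p) implies Box not Box (not p and p))):
1. not (not q or (not Box (not p and p) implies Box not Box (not p and p))), w0
2. q, w0
3. not (not Box (not p and p) implies Box not Box (not p and p)), w0
4. not Box (not p and p), w0
5. not Box not Box (not p and p), w0
6. not (not p and p), w1
7. not p, w1
8. Box (not p and p), w2
9. not p and p, w0
10. not p, w0
11. p, w0
Accessibility: w0Rw0, w0Rw1, w0Rw2, w1Rw0, w1Rw1, w1Rw2, w2Rw0, w2Rw1, w2Rw2
Branch closes: p and not p both at w0.
Every branch of the negation's tableau closes; the branch above is one of them.

Valid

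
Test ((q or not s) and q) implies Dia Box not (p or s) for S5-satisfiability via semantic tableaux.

1. ((q or not s) and q) implies Dia Box not (p or s), u
2. Dia Box not (p or s), u
3. Box not (p or s), v
4. not (p or s), u
5. not p, u
6. not s, u
7. not (p or s), v
8. not p, v
9. not s, v
Accessibility: uRu, uRv, vRu, vRv

Yes, satisfiable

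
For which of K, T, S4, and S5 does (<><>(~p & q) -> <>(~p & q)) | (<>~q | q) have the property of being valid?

T, S4, S5

K-tableau for the negation ~((<><>(~p & q) -> <>(~p & q)) | (<>~q | q)):
1. ~((<><>(~p & q) -> <>(~p & q)) | (<>~q | q)), u
2. ~(<><>(~p & q) -> <>(~p & q)), u
3. ~(<>~q | q), u
4. <><>(~p & q), u
5. ~<>(~p & q), u
6. ~<>~q, u
7. ~q, u
8. <>(~p & q), v
9. ~(~p & q), v
10. q, v
11. p, v
12. ~p & q, w
13. ~p, w
14. q, w
Accessibility: uRv, vRw
Complete open branch: countermodel on a K-frame, so not valid in K.
T-tableau for the negation ~((<><>(~p & q) -> <>(~p & q)) | (<>~q | q)):
1. ~((<><>(~p & q) -> <>(~p & q)) | (<>~q | q)), u
2. ~(<><>(~p & q) -> <>(~p & q)), u
3. ~(<>~q | q), u
4. <><>(~p & q), u
5. ~<>(~p & q), u
6. ~<>~q, u
7. ~q, u
8. ~(~p & q), u
9. q, u
Accessibility: uRu
Branch closes: q and ~q both at u.
Every branch closes (one shown): valid in T, hence also in S4, S5 (every theorem of T is a theorem of S4 and S5).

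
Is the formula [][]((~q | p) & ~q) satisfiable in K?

1. [][]((~q | p) & ~q), w0

Yes, satisfiable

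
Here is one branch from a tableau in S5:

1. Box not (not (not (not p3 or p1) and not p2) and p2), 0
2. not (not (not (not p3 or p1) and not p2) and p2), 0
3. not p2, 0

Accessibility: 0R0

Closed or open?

No atom appears with both signs at the same world.

Open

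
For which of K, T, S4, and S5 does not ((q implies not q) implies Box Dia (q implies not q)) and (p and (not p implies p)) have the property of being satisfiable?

S4-tableau for the formula:
1. not ((q implies not q) implies Box Dia (q implies not q)) and (p and (not p implies p)), 0
2. not ((q implies not q) implies Box Dia (q implies not q)), 0   [and-rule on 1]
3. p and (not p implies p), 0   [and-rule on 1]
4. q implies not q, 0   [neg-implies-rule on 2]
5. not Box Dia (q implies not q), 0   [neg-implies-rule on 2]
6. p, 0   [and-rule on 3]
7. not p implies p, 0   [and-rule on 3]
8. not q, 0   [implies-rule on 4 (branches; this branch)]
9. not Dia (q implies not q), 1   [neg-Box-rule on 5: fresh world 1, 0R1]
10. not (q implies not q), 1   [neg-Dia-rule on 9 via 1R1]
11. q, 1   [neg-implies-rule on 10]
Accessibility: 0R0, 0R1, 1R1
Complete open branch: satisfiable in S4, hence also in K, T (this S4-model is also a K-model and a T-model).
S5-tableau for the formula:
1. not ((q implies not q) implies Box Dia (q implies not q)) and (p and (not p implies p)), 0
2. not ((q implies not q) implies Box Dia (q implies not q)), 0   [and-rule on 1]
3. p and (not p implies p), 0   [and-rule on 1]
4. q implies not q, 0   [neg-implies-rule on 2]
5. not Box Dia (q implies not q), 0   [neg-implies-rule on 2]
6. p, 0   [and-rule on 3]
7. not p implies p, 0   [and-rule on 3]
8. not q, 0   [implies-rule on 4 (branches; this branch)]
9. not Dia (q implies not q), 1   [neg-Box-rule on 5: fresh world 1, 0R1]
10. not (q implies not q), 0   [neg-Dia-rule on 9 via 1R0]
11. q, 0   [neg-implies-rule on 10]
Accessibility: 0R0, 0R1, 1R0, 1R1
Branch closes: q and not q both at 0.
Every branch closes (one shown): unsatisfiable in S5.

K, T, S4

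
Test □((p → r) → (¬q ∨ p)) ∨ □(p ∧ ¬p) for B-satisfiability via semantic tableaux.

Yes, satisfiable

1. □((p → r) → (¬q ∨ p)) ∨ □(p ∧ ¬p), u
2. □((p → r) → (¬q ∨ p)), u
3. (p → r) → (¬q ∨ p), u
4. ¬q ∨ p, u
5. p, u
Accessibility: uRu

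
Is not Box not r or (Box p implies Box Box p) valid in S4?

Valid

Tableau for the negation not (not Box not r or (Box p implies Box Box p)):
1. not (not Box not r or (Box p implies Box Box p)), u
2. Box not r, u
3. not (Box p implies Box Box p), u
4. Box p, u
5. not Box Box p, u
6. not r, u
7. p, u
8. not Box p, v
9. not r, v
10. p, v
11. not p, w
12. not r, w
13. p, w
Accessibility: uRu, uRv, uRw, vRv, vRw, wRw
Branch closes: p and not p both at w.
All branches of the negation close; one closing branch shown above.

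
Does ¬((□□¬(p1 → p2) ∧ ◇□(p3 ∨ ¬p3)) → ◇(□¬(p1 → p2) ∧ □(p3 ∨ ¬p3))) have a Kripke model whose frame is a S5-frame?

Unsatisfiable

1. ¬((□□¬(p1 → p2) ∧ ◇□(p3 ∨ ¬p3)) → ◇(□¬(p1 → p2) ∧ □(p3 ∨ ¬p3))), 0
2. □□¬(p1 → p2) ∧ ◇□(p3 ∨ ¬p3), 0
3. ¬◇(□¬(p1 → p2) ∧ □(p3 ∨ ¬p3)), 0
4. □□¬(p1 → p2), 0
5. ◇□(p3 ∨ ¬p3), 0
6. ¬(□¬(p1 → p2) ∧ □(p3 ∨ ¬p3)), 0
7. □¬(p1 → p2), 0
8. ¬(p1 → p2), 0
9. p1, 0
10. ¬p2, 0
11. ¬□¬(p1 → p2), 0
12. □(p3 ∨ ¬p3), 1
13. ¬(□¬(p1 → p2) ∧ □(p3 ∨ ¬p3)), 1
14. □¬(p1 → p2), 1
15. ¬(p1 → p2), 1
16. p1, 1
17. ¬p2, 1
18. p3 ∨ ¬p3, 0
19. p3 ∨ ¬p3, 1
20. ¬□(p3 ∨ ¬p3), 1
21. ¬p3, 0
22. ¬p3, 1
23. p1 → p2, 2
24. ¬(□¬(p1 → p2) ∧ □(p3 ∨ ¬p3)), 2
25. □¬(p1 → p2), 2
26. ¬(p1 → p2), 2
27. p1, 2
28. ¬p2, 2
29. p3 ∨ ¬p3, 2
30. p2, 2
Accessibility: 0R0, 0R1, 0R2, 1R0, 1R1, 1R2, 2R0, 2R1, 2R2
Branch closes: p2 and ¬p2 both at 2.
All branches of the tableau close; one closing branch shown above.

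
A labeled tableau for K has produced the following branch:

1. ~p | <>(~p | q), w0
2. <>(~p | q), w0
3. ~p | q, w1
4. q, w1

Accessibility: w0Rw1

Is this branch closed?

There is no literal clash: for every atom and world, at most one sign appears.

Open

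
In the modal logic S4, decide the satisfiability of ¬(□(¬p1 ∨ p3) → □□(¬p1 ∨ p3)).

1. ¬(□(¬p1 ∨ p3) → □□(¬p1 ∨ p3)), w0
2. □(¬p1 ∨ p3), w0
3. ¬□□(¬p1 ∨ p3), w0
4. ¬p1 ∨ p3, w0
5. p3, w0
6. ¬□(¬p1 ∨ p3), w1
7. ¬p1 ∨ p3, w1
8. p3, w1
9. ¬(¬p1 ∨ p3), w2
10. p1, w2
11. ¬p3, w2
12. ¬p1 ∨ p3, w2
13. p3, w2
Accessibility: w0Rw0, w0Rw1, w0Rw2, w1Rw1, w1Rw2, w2Rw2
Branch closes: p3 and ¬p3 both at w2.
(One branch shown.) All branches close.

No, unsatisfiable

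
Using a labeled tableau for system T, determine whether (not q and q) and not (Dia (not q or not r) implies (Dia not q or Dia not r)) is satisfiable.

1. (not q and q) and not (Dia (not q or not r) implies (Dia not q or Dia not r)), u
2. not q and q, u
3. not (Dia (not q or not r) implies (Dia not q or Dia not r)), u
4. not q, u
5. q, u
Accessibility: uRu
Branch closes: q and not q both at u.
Every branch closes; the branch above is one of them.

Unsatisfiable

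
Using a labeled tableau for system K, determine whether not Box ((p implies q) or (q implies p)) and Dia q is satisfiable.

Unsatisfiable

1. not Box ((p implies q) or (q implies p)) and Dia q, w0
2. not Box ((p implies q) or (q implies p)), w0   [and-rule on 1]
3. Dia q, w0   [and-rule on 1]
4. not ((p implies q) or (q implies p)), w1   [neg-Box-rule on 2: fresh world w1, w0Rw1]
5. not (p implies q), w1   [neg-or-rule on 4]
6. not (q implies p), w1   [neg-or-rule on 4]
7. p, w1   [neg-implies-rule on 5]
8. not q, w1   [neg-implies-rule on 5]
9. q, w1   [neg-implies-rule on 6]
10. not p, w1   [neg-implies-rule on 6]
Accessibility: w0Rw1
Branch closes: q and not q both at w1.
All branches of the tableau close; one closing branch shown above.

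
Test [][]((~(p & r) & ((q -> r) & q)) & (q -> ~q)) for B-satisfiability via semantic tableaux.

1. [][]((~(p & r) & ((q -> r) & q)) & (q -> ~q)), u
2. []((~(p & r) & ((q -> r) & q)) & (q -> ~q)), u
3. (~(p & r) & ((q -> r) & q)) & (q -> ~q), u
4. ~(p & r) & ((q -> r) & q), u
5. q -> ~q, u
6. ~(p & r), u
7. (q -> r) & q, u
8. q -> r, u
9. q, u
10. ~q, u
Accessibility: uRu
Branch closes: q and ~q both at u.
(One branch shown.) All branches close.

No, unsatisfiable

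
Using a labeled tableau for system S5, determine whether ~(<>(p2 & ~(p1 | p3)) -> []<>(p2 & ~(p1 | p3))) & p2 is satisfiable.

Unsatisfiable (every branch closes)

1. ~(<>(p2 & ~(p1 | p3)) -> []<>(p2 & ~(p1 | p3))) & p2, u
2. ~(<>(p2 & ~(p1 | p3)) -> []<>(p2 & ~(p1 | p3))), u
3. p2, u
4. <>(p2 & ~(p1 | p3)), u
5. ~[]<>(p2 & ~(p1 | p3)), u
6. p2 & ~(p1 | p3), v
7. p2, v
8. ~(p1 | p3), v
9. ~p1, v
10. ~p3, v
11. ~<>(p2 & ~(p1 | p3)), w
12. ~(p2 & ~(p1 | p3)), u
13. ~(p2 & ~(p1 | p3)), v
14. ~(p2 & ~(p1 | p3)), w
15. p1 | p3, u
16. p1 | p3, v
17. p1 | p3, w
18. p3, u
19. p3, v
Accessibility: uRu, uRv, uRw, vRu, vRv, vRw, wRu, wRv, wRw
Branch closes: p3 and ~p3 both at v.
All branches of the tableau close; one closing branch shown above.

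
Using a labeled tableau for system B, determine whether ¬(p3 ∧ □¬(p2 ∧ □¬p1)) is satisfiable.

1. ¬(p3 ∧ □¬(p2 ∧ □¬p1)), 0
2. ¬□¬(p2 ∧ □¬p1), 0
3. p2 ∧ □¬p1, 1
4. p2, 1
5. □¬p1, 1
6. ¬p1, 0
7. ¬p1, 1
Accessibility: 0R0, 0R1, 1R0, 1R1

Satisfiable (open branch found)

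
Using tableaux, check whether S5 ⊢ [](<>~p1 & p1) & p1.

Tableau for the negation ~([](<>~p1 & p1) & p1):
1. ~([](<>~p1 & p1) & p1), w0
2. ~p1, w0
Accessibility: w0Rw0
The negation has an open branch (countermodel exists).

No, not valid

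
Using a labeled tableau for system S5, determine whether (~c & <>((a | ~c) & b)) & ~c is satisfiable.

1. (~c & <>((a | ~c) & b)) & ~c, w0
2. ~c & <>((a | ~c) & b), w0
3. ~c, w0
4. <>((a | ~c) & b), w0
5. (a | ~c) & b, w1
6. a | ~c, w1
7. b, w1
8. ~c, w1
Accessibility: w0Rw0, w0Rw1, w1Rw0, w1Rw1

Satisfiable (open branch found)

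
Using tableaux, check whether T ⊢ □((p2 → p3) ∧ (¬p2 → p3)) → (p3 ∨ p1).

Valid

Tableau for the negation ¬(□((p2 → p3) ∧ (¬p2 → p3)) → (p3 ∨ p1)):
1. ¬(□((p2 → p3) ∧ (¬p2 → p3)) → (p3 ∨ p1)), u
2. □((p2 → p3) ∧ (¬p2 → p3)), u
3. ¬(p3 ∨ p1), u
4. ¬p3, u
5. ¬p1, u
6. (p2 → p3) ∧ (¬p2 → p3), u
7. p2 → p3, u
8. ¬p2 → p3, u
9. ¬p2, u
10. p3, u
Accessibility: uRu
Branch closes: p3 and ¬p3 both at u.
Every branch of the negation's tableau closes; the branch above is one of them.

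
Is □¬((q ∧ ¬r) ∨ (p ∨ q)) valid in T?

No, not valid

Tableau for the negation ¬□¬((q ∧ ¬r) ∨ (p ∨ q)):
1. ¬□¬((q ∧ ¬r) ∨ (p ∨ q)), w0
2. (q ∧ ¬r) ∨ (p ∨ q), w1
3. p ∨ q, w1
4. q, w1
Accessibility: w0Rw0, w0Rw1, w1Rw1
The negation has an open branch (countermodel exists).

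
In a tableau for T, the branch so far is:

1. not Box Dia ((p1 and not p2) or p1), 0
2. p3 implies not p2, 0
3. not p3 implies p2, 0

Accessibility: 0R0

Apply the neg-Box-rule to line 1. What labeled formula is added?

a fresh world 1 with 0R1, and not Dia ((p1 and not p2) or p1) at 1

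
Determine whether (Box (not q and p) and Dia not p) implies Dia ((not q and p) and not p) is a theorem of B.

Valid in B

Tableau for the negation not ((Box (not q and p) and Dia not p) implies Dia ((not q and p) and not p)):
1. not ((Box (not q and p) and Dia not p) implies Dia ((not q and p) and not p)), u
2. Box (not q and p) and Dia not p, u
3. not Dia ((not q and p) and not p), u
4. Box (not q and p), u
5. Dia not p, u
6. not ((not q and p) and not p), u
7. not q and p, u
8. not q, u
9. p, u
10. not p, v
11. not ((not q and p) and not p), v
12. not q and p, v
13. not q, v
14. p, v
Accessibility: uRu, uRv, vRu, vRv
Branch closes: p and not p both at v.
Every branch of the negation's tableau closes; the branch above is one of them.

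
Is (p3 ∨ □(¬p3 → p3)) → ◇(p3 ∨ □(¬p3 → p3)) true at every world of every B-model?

Tableau for the negation ¬((p3 ∨ □(¬p3 → p3)) → ◇(p3 ∨ □(¬p3 → p3))):
1. ¬((p3 ∨ □(¬p3 → p3)) → ◇(p3 ∨ □(¬p3 → p3))), w0
2. p3 ∨ □(¬p3 → p3), w0
3. ¬◇(p3 ∨ □(¬p3 → p3)), w0
4. ¬(p3 ∨ □(¬p3 → p3)), w0
5. ¬p3, w0
6. ¬□(¬p3 → p3), w0
7. □(¬p3 → p3), w0
8. ¬p3 → p3, w0
9. p3, w0
Accessibility: w0Rw0
Branch closes: p3 and ¬p3 both at w0.
Every branch of the negation's tableau closes; the branch above is one of them.

Yes, valid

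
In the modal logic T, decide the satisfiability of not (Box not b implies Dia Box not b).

1. not (Box not b implies Dia Box not b), u
2. Box not b, u
3. not Dia Box not b, u
4. not b, u
5. not Box not b, u
6. b, v
7. not b, v
Accessibility: uRu, uRv, vRv
Branch closes: b and not b both at v.
(One branch shown.) All branches close.

No, unsatisfiable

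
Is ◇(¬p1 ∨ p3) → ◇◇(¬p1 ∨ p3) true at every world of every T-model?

Yes, valid

Tableau for the negation ¬(◇(¬p1 ∨ p3) → ◇◇(¬p1 ∨ p3)):
1. ¬(◇(¬p1 ∨ p3) → ◇◇(¬p1 ∨ p3)), 0
2. ◇(¬p1 ∨ p3), 0   [¬→-rule on 1]
3. ¬◇◇(¬p1 ∨ p3), 0   [¬→-rule on 1]
4. ¬◇(¬p1 ∨ p3), 0   [¬◇-rule on 3 via 0R0]
5. ¬(¬p1 ∨ p3), 0   [¬◇-rule on 4 via 0R0]
6. p1, 0   [¬∨-rule on 5]
7. ¬p3, 0   [¬∨-rule on 5]
8. ¬p1 ∨ p3, 1   [◇-rule on 2: fresh world 1, 0R1]
9. ¬◇(¬p1 ∨ p3), 1   [¬◇-rule on 3 via 0R1]
10. ¬(¬p1 ∨ p3), 1   [¬◇-rule on 4 via 0R1]
11. p1, 1   [¬∨-rule on 10]
12. ¬p3, 1   [¬∨-rule on 10]
13. p3, 1   [∨-rule on 8 (branches; this branch)]
Accessibility: 0R0, 0R1, 1R1
Branch closes: p3 and ¬p3 both at 1.
Every branch of the negation's tableau closes; the branch above is one of them.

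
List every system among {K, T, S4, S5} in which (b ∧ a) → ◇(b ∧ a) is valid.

K-tableau for the negation ¬((b ∧ a) → ◇(b ∧ a)):
1. ¬((b ∧ a) → ◇(b ∧ a)), w0
2. b ∧ a, w0
3. ¬◇(b ∧ a), w0
4. b, w0
5. a, w0
Complete open branch: countermodel on a K-frame, so not valid in K.
T-tableau for the negation ¬((b ∧ a) → ◇(b ∧ a)):
1. ¬((b ∧ a) → ◇(b ∧ a)), w0
2. b ∧ a, w0
3. ¬◇(b ∧ a), w0
4. b, w0
5. a, w0
6. ¬(b ∧ a), w0
7. ¬a, w0
Accessibility: w0Rw0
Branch closes: a and ¬a both at w0.
Every branch closes (one shown): valid in T, hence also in S4, S5 (every theorem of T is a theorem of S4 and S5).

T, S4, S5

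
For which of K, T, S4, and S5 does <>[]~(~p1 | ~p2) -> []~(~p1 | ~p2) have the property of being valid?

S5-tableau for the negation ~(<>[]~(~p1 | ~p2) -> []~(~p1 | ~p2)):
1. ~(<>[]~(~p1 | ~p2) -> []~(~p1 | ~p2)), w0
2. <>[]~(~p1 | ~p2), w0   [~->-rule on 1]
3. ~[]~(~p1 | ~p2), w0   [~->-rule on 1]
4. []~(~p1 | ~p2), w1   [<>-rule on 2: fresh world w1, w0Rw1]
5. ~(~p1 | ~p2), w0   [[]-rule on 4 via w1Rw0]
6. p1, w0   [~|-rule on 5]
7. p2, w0   [~|-rule on 5]
8. ~(~p1 | ~p2), w1   [[]-rule on 4 via w1Rw1]
9. p1, w1   [~|-rule on 8]
10. p2, w1   [~|-rule on 8]
11. ~p1 | ~p2, w2   [~[]-rule on 3: fresh world w2, w0Rw2]
12. ~(~p1 | ~p2), w2   [[]-rule on 4 via w1Rw2]
13. p1, w2   [~|-rule on 12]
14. p2, w2   [~|-rule on 12]
15. ~p2, w2   [|-rule on 11 (branches; this branch)]
Accessibility: w0Rw0, w0Rw1, w0Rw2, w1Rw0, w1Rw1, w1Rw2, w2Rw0, w2Rw1, w2Rw2
Branch closes: p2 and ~p2 both at w2.
Every branch closes (one shown): valid in S5.
S4-tableau for the negation ~(<>[]~(~p1 | ~p2) -> []~(~p1 | ~p2)):
1. ~(<>[]~(~p1 | ~p2) -> []~(~p1 | ~p2)), w0
2. <>[]~(~p1 | ~p2), w0   [~->-rule on 1]
3. ~[]~(~p1 | ~p2), w0   [~->-rule on 1]
4. []~(~p1 | ~p2), w1   [<>-rule on 2: fresh world w1, w0Rw1]
5. ~(~p1 | ~p2), w1   [[]-rule on 4 via w1Rw1]
6. p1, w1   [~|-rule on 5]
7. p2, w1   [~|-rule on 5]
8. ~p1 | ~p2, w2   [~[]-rule on 3: fresh world w2, w0Rw2]
9. ~p2, w2   [|-rule on 8 (branches; this branch)]
Accessibility: w0Rw0, w0Rw1, w0Rw2, w1Rw1, w2Rw2
Complete open branch: countermodel on an S4-frame, so not valid in S4, nor in K, T (the same frame is also a K-frame and a T-frame).

S5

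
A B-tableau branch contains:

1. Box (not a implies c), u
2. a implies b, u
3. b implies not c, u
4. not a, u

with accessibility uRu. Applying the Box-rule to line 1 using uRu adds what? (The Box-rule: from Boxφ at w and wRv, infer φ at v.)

not a implies c, u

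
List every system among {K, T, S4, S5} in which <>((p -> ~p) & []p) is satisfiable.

K

T-tableau for the formula:
1. <>((p -> ~p) & []p), w0
2. (p -> ~p) & []p, w1   [<>-rule on 1: fresh world w1, w0Rw1]
3. p -> ~p, w1   [&-rule on 2]
4. []p, w1   [&-rule on 2]
5. p, w1   [[]-rule on 4 via w1Rw1]
6. ~p, w1   [->-rule on 3 (branches; this branch)]
Accessibility: w0Rw0, w0Rw1, w1Rw1
Branch closes: p and ~p both at w1.
Every branch closes (one shown): unsatisfiable in T, hence also in S4, S5 (every S4/S5-frame is a T-frame).
K-tableau for the formula:
1. <>((p -> ~p) & []p), w0
2. (p -> ~p) & []p, w1   [<>-rule on 1: fresh world w1, w0Rw1]
3. p -> ~p, w1   [&-rule on 2]
4. []p, w1   [&-rule on 2]
5. ~p, w1   [->-rule on 3 (branches; this branch)]
Accessibility: w0Rw1
Complete open branch: satisfiable in K.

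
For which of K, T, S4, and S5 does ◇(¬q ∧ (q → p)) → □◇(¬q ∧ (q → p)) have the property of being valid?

S4-tableau for the negation ¬(◇(¬q ∧ (q → p)) → □◇(¬q ∧ (q → p))):
1. ¬(◇(¬q ∧ (q → p)) → □◇(¬q ∧ (q → p))), w0
2. ◇(¬q ∧ (q → p)), w0
3. ¬□◇(¬q ∧ (q → p)), w0
4. ¬q ∧ (q → p), w1
5. ¬q, w1
6. q → p, w1
7. p, w1
8. ¬◇(¬q ∧ (q → p)), w2
9. ¬(¬q ∧ (q → p)), w2
10. ¬(q → p), w2
11. q, w2
12. ¬p, w2
Accessibility: w0Rw0, w0Rw1, w0Rw2, w1Rw1, w2Rw2
Complete open branch: countermodel on an S4-frame, so not valid in S4, nor in K, T (the same frame is also a K-frame and a T-frame).
S5-tableau for the negation ¬(◇(¬q ∧ (q → p)) → □◇(¬q ∧ (q → p))):
1. ¬(◇(¬q ∧ (q → p)) → □◇(¬q ∧ (q → p))), w0
2. ◇(¬q ∧ (q → p)), w0
3. ¬□◇(¬q ∧ (q → p)), w0
4. ¬q ∧ (q → p), w1
5. ¬q, w1
6. q → p, w1
7. p, w1
8. ¬◇(¬q ∧ (q → p)), w2
9. ¬(¬q ∧ (q → p)), w0
10. ¬(¬q ∧ (q → p)), w1
11. ¬(¬q ∧ (q → p)), w2
12. ¬(q → p), w0
13. q, w0
14. ¬p, w0
15. ¬(q → p), w1
16. q, w1
17. ¬p, w1
Accessibility: w0Rw0, w0Rw1, w0Rw2, w1Rw0, w1Rw1, w1Rw2, w2Rw0, w2Rw1, w2Rw2
Branch closes: q and ¬q both at w1.
Every branch closes (one shown): valid in S5.

S5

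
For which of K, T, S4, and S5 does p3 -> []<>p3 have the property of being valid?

S5

S5-tableau for the negation ~(p3 -> []<>p3):
1. ~(p3 -> []<>p3), u
2. p3, u   [~->-rule on 1]
3. ~[]<>p3, u   [~->-rule on 1]
4. ~<>p3, v   [~[]-rule on 3: fresh world v, uRv]
5. ~p3, u   [~<>-rule on 4 via vRu]
Accessibility: uRu, uRv, vRu, vRv
Branch closes: p3 and ~p3 both at u.
Every branch closes (one shown): valid in S5.
S4-tableau for the negation ~(p3 -> []<>p3):
1. ~(p3 -> []<>p3), u
2. p3, u   [~->-rule on 1]
3. ~[]<>p3, u   [~->-rule on 1]
4. ~<>p3, v   [~[]-rule on 3: fresh world v, uRv]
5. ~p3, v   [~<>-rule on 4 via vRv]
Accessibility: uRu, uRv, vRv
Complete open branch: countermodel on an S4-frame, so not valid in S4, nor in K, T (the same frame is also a K-frame and a T-frame).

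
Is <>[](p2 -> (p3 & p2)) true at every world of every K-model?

Tableau for the negation ~<>[](p2 -> (p3 & p2)):
1. ~<>[](p2 -> (p3 & p2)), w0
The negation has an open branch (countermodel exists).

Invalid (countermodel exists)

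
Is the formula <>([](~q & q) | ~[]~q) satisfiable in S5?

Satisfiable

1. <>([](~q & q) | ~[]~q), u
2. [](~q & q) | ~[]~q, v
3. ~[]~q, v
4. q, w
Accessibility: uRu, uRv, uRw, vRu, vRv, vRw, wRu, wRv, wRw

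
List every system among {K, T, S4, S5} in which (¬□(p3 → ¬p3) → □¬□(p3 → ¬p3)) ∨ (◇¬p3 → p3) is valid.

S5

S4-tableau for the negation ¬((¬□(p3 → ¬p3) → □¬□(p3 → ¬p3)) ∨ (◇¬p3 → p3)):
1. ¬((¬□(p3 → ¬p3) → □¬□(p3 → ¬p3)) ∨ (◇¬p3 → p3)), w0
2. ¬(¬□(p3 → ¬p3) → □¬□(p3 → ¬p3)), w0   [¬∨-rule on 1]
3. ¬(◇¬p3 → p3), w0   [¬∨-rule on 1]
4. ¬□(p3 → ¬p3), w0   [¬→-rule on 2]
5. ¬□¬□(p3 → ¬p3), w0   [¬→-rule on 2]
6. ◇¬p3, w0   [¬→-rule on 3]
7. ¬p3, w0   [¬→-rule on 3]
8. ¬(p3 → ¬p3), w1   [¬□-rule on 4: fresh world w1, w0Rw1]
9. p3, w1   [¬→-rule on 8]
10. □(p3 → ¬p3), w2   [¬□-rule on 5: fresh world w2, w0Rw2]
11. p3 → ¬p3, w2   [□-rule on 10 via w2Rw2]
12. ¬p3, w2   [→-rule on 11 (branches; this branch)]
13. ¬p3, w3   [◇-rule on 6: fresh world w3, w0Rw3]
Accessibility: w0Rw0, w0Rw1, w0Rw2, w0Rw3, w1Rw1, w2Rw2, w3Rw3
Complete open branch: countermodel on an S4-frame, so not valid in S4, nor in K, T (the same frame is also a K-frame and a T-frame).
S5-tableau for the negation ¬((¬□(p3 → ¬p3) → □¬□(p3 → ¬p3)) ∨ (◇¬p3 → p3)):
1. ¬((¬□(p3 → ¬p3) → □¬□(p3 → ¬p3)) ∨ (◇¬p3 → p3)), w0
2. ¬(¬□(p3 → ¬p3) → □¬□(p3 → ¬p3)), w0   [¬∨-rule on 1]
3. ¬(◇¬p3 → p3), w0   [¬∨-rule on 1]
4. ¬□(p3 → ¬p3), w0   [¬→-rule on 2]
5. ¬□¬□(p3 → ¬p3), w0   [¬→-rule on 2]
6. ◇¬p3, w0   [¬→-rule on 3]
7. ¬p3, w0   [¬→-rule on 3]
8. ¬(p3 → ¬p3), w1   [¬□-rule on 4: fresh world w1, w0Rw1]
9. p3, w1   [¬→-rule on 8]
10. □(p3 → ¬p3), w2   [¬□-rule on 5: fresh world w2, w0Rw2]
11. p3 → ¬p3, w0   [□-rule on 10 via w2Rw0]
12. p3 → ¬p3, w1   [□-rule on 10 via w2Rw1]
13. p3 → ¬p3, w2   [□-rule on 10 via w2Rw2]
14. ¬p3, w1   [→-rule on 12 (branches; this branch)]
Accessibility: w0Rw0, w0Rw1, w0Rw2, w1Rw0, w1Rw1, w1Rw2, w2Rw0, w2Rw1, w2Rw2
Branch closes: p3 and ¬p3 both at w1.
Every branch closes (one shown): valid in S5.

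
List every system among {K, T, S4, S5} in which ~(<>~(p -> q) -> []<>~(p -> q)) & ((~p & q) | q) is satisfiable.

K, T, S4

S5-tableau for the formula:
1. ~(<>~(p -> q) -> []<>~(p -> q)) & ((~p & q) | q), w0
2. ~(<>~(p -> q) -> []<>~(p -> q)), w0
3. (~p & q) | q, w0
4. <>~(p -> q), w0
5. ~[]<>~(p -> q), w0
6. ~p & q, w0
7. ~p, w0
8. q, w0
9. ~(p -> q), w1
10. p, w1
11. ~q, w1
12. ~<>~(p -> q), w2
13. p -> q, w0
14. p -> q, w1
15. p -> q, w2
16. q, w1
Accessibility: w0Rw0, w0Rw1, w0Rw2, w1Rw0, w1Rw1, w1Rw2, w2Rw0, w2Rw1, w2Rw2
Branch closes: q and ~q both at w1.
Every branch closes (one shown): unsatisfiable in S5.
S4-tableau for the formula:
1. ~(<>~(p -> q) -> []<>~(p -> q)) & ((~p & q) | q), w0
2. ~(<>~(p -> q) -> []<>~(p -> q)), w0
3. (~p & q) | q, w0
4. <>~(p -> q), w0
5. ~[]<>~(p -> q), w0
6. q, w0
7. ~(p -> q), w1
8. p, w1
9. ~q, w1
10. ~<>~(p -> q), w2
11. p -> q, w2
12. q, w2
Accessibility: w0Rw0, w0Rw1, w0Rw2, w1Rw1, w2Rw2
Complete open branch: satisfiable in S4, hence also in K, T (this S4-model is also a K-model and a T-model).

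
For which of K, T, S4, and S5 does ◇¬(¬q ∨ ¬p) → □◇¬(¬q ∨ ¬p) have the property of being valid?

S5

S5-tableau for the negation ¬(◇¬(¬q ∨ ¬p) → □◇¬(¬q ∨ ¬p)):
1. ¬(◇¬(¬q ∨ ¬p) → □◇¬(¬q ∨ ¬p)), u
2. ◇¬(¬q ∨ ¬p), u
3. ¬□◇¬(¬q ∨ ¬p), u
4. ¬(¬q ∨ ¬p), v
5. q, v
6. p, v
7. ¬◇¬(¬q ∨ ¬p), w
8. ¬q ∨ ¬p, u
9. ¬q ∨ ¬p, v
10. ¬q ∨ ¬p, w
11. ¬p, u
12. ¬p, v
Accessibility: uRu, uRv, uRw, vRu, vRv, vRw, wRu, wRv, wRw
Branch closes: p and ¬p both at v.
Every branch closes (one shown): valid in S5.
S4-tableau for the negation ¬(◇¬(¬q ∨ ¬p) → □◇¬(¬q ∨ ¬p)):
1. ¬(◇¬(¬q ∨ ¬p) → □◇¬(¬q ∨ ¬p)), u
2. ◇¬(¬q ∨ ¬p), u
3. ¬□◇¬(¬q ∨ ¬p), u
4. ¬(¬q ∨ ¬p), v
5. q, v
6. p, v
7. ¬◇¬(¬q ∨ ¬p), w
8. ¬q ∨ ¬p, w
9. ¬p, w
Accessibility: uRu, uRv, uRw, vRv, wRw
Complete open branch: countermodel on an S4-frame, so not valid in S4, nor in K, T (the same frame is also a K-frame and a T-frame).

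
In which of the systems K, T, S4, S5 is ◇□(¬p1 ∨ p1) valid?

T, S4, S5

K-tableau for the negation ¬◇□(¬p1 ∨ p1):
1. ¬◇□(¬p1 ∨ p1), w0
Complete open branch: countermodel on a K-frame, so not valid in K.
T-tableau for the negation ¬◇□(¬p1 ∨ p1):
1. ¬◇□(¬p1 ∨ p1), w0
2. ¬□(¬p1 ∨ p1), w0   [¬◇-rule on 1 via w0Rw0]
3. ¬(¬p1 ∨ p1), w1   [¬□-rule on 2: fresh world w1, w0Rw1]
4. p1, w1   [¬∨-rule on 3]
5. ¬p1, w1   [¬∨-rule on 3]
Accessibility: w0Rw0, w0Rw1, w1Rw1
Branch closes: p1 and ¬p1 both at w1.
Every branch closes (one shown): valid in T, hence also in S4, S5 (every theorem of T is a theorem of S4 and S5).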